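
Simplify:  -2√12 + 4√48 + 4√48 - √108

22*√3

2√12 = 4*√3; 4√48 = 16*√3; 4√48 = 16*√3; √108 = 6*√3
Combine: (-4 + 16 + 16 - 6)·√3 = 22*√3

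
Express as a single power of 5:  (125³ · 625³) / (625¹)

125³ = 5^9; 625³ = 5^12; 625¹ = 5^4
Combine exponents: 5^17

5^17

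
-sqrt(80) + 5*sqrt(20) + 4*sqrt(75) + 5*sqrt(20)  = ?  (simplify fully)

20*sqrt(3) + 16*sqrt(5)

sqrt(80) = 4*sqrt(5); 5*sqrt(20) = 10*sqrt(5); 4*sqrt(75) = 20*sqrt(3); 5*sqrt(20) = 10*sqrt(5)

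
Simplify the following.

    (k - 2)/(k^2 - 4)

1/(k + 2)

Factor: k^2 - 4 = (k - 2)*(k + 2)
Cancel the common factor (k - 2).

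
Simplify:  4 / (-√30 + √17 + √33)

(-20*√30 + 14*√33 + 46*√17 + 6*√1870)/461

Group as (√17 + √33) - √30; multiply by (√17 + √33) + √30, then rationalise the remaining surd.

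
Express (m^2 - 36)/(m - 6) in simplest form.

Factor: m^2 - 36 = (m + 6)*(m - 6)
Cancel the common factor (m - 6).

m + 6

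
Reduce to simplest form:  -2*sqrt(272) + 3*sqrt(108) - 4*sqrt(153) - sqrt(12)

-20*sqrt(17) + 16*sqrt(3)

2*sqrt(272) = 8*sqrt(17); 3*sqrt(108) = 18*sqrt(3); 4*sqrt(153) = 12*sqrt(17); sqrt(12) = 2*sqrt(3)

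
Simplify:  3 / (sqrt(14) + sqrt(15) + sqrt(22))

(-12*sqrt(1155) + 21*sqrt(22) + 63*sqrt(15) + 69*sqrt(14))/791

Group as (sqrt(15) + sqrt(22)) + sqrt(14); multiply by (sqrt(15) + sqrt(22)) - sqrt(14), then rationalise the remaining surd.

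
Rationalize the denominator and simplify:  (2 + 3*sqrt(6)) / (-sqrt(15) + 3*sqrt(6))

Multiply numerator and denominator by sqrt(15) + 3*sqrt(6).
Denominator becomes 39; numerator becomes 2*sqrt(15) + 6*sqrt(6) + 9*sqrt(10) + 54.

(2*sqrt(15) + 6*sqrt(6) + 9*sqrt(10) + 54)/39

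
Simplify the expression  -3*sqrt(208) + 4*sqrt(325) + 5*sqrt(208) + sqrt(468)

34*sqrt(13)

3*sqrt(208) = 12*sqrt(13); 4*sqrt(325) = 20*sqrt(13); 5*sqrt(208) = 20*sqrt(13); sqrt(468) = 6*sqrt(13)
Combine: (-12 + 20 + 20 + 6)·sqrt(13) = 34*sqrt(13)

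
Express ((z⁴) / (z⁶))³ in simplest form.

z^(-6)

Inside the bracket: (z^-2)
Raise to the power 3: (z^-6)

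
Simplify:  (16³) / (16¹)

2^8

16³ = 2^12; 16¹ = 2^4
Combine exponents: 2^8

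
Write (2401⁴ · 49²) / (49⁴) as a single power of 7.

7^12

2401⁴ = 7^16; 49² = 7^4; 49⁴ = 7^8
Combine exponents: 7^12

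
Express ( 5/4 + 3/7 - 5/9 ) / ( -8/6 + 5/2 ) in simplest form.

283/294

Numerator: 5/4 + 3/7 - 5/9 = 283/252
Denominator: -8/6 + 5/2 = 7/6
Divide: (283/252) · (6/7) = 283/294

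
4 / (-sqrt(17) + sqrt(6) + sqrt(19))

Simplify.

(-4*sqrt(17) + 2*sqrt(19) + 15*sqrt(6) + sqrt(1938))/49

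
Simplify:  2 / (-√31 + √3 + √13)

Group as (√3 + √13) - √31; multiply by (√3 + √13) + √31, then rationalise the remaining surd.

(-30*√31 - 42*√13 - 82*√3 - 4*√1209)/69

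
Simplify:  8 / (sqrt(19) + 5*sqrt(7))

Multiply numerator and denominator by -sqrt(19) + 5*sqrt(7).
Denominator becomes 156; numerator becomes -8*sqrt(19) + 40*sqrt(7).

(-2*sqrt(19) + 10*sqrt(7))/39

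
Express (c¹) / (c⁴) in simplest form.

Quotient: (c^-3)

c^(-3)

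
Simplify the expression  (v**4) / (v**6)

Quotient: (v**-2)

v**(-2)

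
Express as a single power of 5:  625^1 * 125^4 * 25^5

625^1 = 5^4; 125^4 = 5^12; 25^5 = 5^10
Combine exponents: 5^26

5^26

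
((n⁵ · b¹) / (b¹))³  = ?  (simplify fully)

n^15

Inside the bracket: n⁵
Raise to the power 3: n^15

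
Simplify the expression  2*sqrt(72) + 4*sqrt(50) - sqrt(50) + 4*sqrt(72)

2*sqrt(72) = 12*sqrt(2); 4*sqrt(50) = 20*sqrt(2); sqrt(50) = 5*sqrt(2); 4*sqrt(72) = 24*sqrt(2)
Combine: (12 + 20 - 5 + 24)·sqrt(2) = 51*sqrt(2)

51*sqrt(2)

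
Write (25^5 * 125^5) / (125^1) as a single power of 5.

25^5 = 5^10; 125^5 = 5^15; 125^1 = 5^3
Combine exponents: 5^22

5^22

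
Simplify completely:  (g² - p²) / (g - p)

Difference of squares: factor out (g - p).

g + p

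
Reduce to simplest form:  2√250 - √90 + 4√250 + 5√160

47*√10

2√250 = 10*√10; √90 = 3*√10; 4√250 = 20*√10; 5√160 = 20*√10
Combine: (10 - 3 + 20 + 20)·√10 = 47*√10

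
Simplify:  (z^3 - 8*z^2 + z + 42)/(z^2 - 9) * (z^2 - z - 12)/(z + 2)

z^2 - 11*z + 28

Factor: z^3 - 8*z^2 + z + 42 = (z - 7)*(z - 3)*(z + 2);  z^2 - 9 = (z - 3)*(z + 3);  z^2 - z - 12 = (z - 4)*(z + 3)
Cancel the common factors (z + 2), (z + 3), (z - 3).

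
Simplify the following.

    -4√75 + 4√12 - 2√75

4√75 = 20*√3; 4√12 = 8*√3; 2√75 = 10*√3
Combine: (-20 + 8 - 10)·√3 = -22*√3

-22*√3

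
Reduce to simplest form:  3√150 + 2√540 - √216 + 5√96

12*√15 + 29*√6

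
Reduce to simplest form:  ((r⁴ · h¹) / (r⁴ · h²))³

h^(-3)

Inside the bracket: (h^-1)
Raise to the power 3: (h^-3)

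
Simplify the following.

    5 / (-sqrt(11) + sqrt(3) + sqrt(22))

Group as (sqrt(3) + sqrt(22)) - sqrt(11); multiply by (sqrt(3) + sqrt(22)) + sqrt(11), then rationalise the remaining surd.

(-35*sqrt(11) - 20*sqrt(22) + 75*sqrt(3) + 55*sqrt(6))/34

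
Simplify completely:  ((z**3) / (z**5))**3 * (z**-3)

z**(-9)

Inside the bracket: (z**-2)
Raise to the power 3: (z**-6)
Multiply by (z**-3): add exponents.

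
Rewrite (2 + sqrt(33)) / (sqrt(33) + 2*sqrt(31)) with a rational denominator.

Multiply numerator and denominator by -2*sqrt(31) + sqrt(33).
Denominator becomes -91; numerator becomes -2*sqrt(1023) - 4*sqrt(31) + 2*sqrt(33) + 33.

(-33 - 2*sqrt(33) + 4*sqrt(31) + 2*sqrt(1023))/91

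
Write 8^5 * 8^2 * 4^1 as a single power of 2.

2^23

8^5 = 2^15; 8^2 = 2^6; 4^1 = 2^2
Combine exponents: 2^23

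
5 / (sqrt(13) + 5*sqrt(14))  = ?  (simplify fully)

(-5*sqrt(13) + 25*sqrt(14))/337

Multiply numerator and denominator by -sqrt(13) + 5*sqrt(14).
Denominator becomes 337; numerator becomes -5*sqrt(13) + 25*sqrt(14).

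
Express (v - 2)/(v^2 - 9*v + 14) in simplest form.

Factor: v^2 - 9*v + 14 = (v - 7)*(v - 2)
Cancel the common factor (v - 2).

1/(v - 7)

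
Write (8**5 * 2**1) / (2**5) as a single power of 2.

8**5 = 2**15; 2**1 = 2**1; 2**5 = 2**5
Combine exponents: 2**11

2**11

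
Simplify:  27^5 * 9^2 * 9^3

27^5 = 3^15; 9^2 = 3^4; 9^3 = 3^6
Combine exponents: 3^25

3^25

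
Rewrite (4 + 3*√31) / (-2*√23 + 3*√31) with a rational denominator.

(8*√23 + 12*√31 + 6*√713 + 279)/187

Multiply numerator and denominator by 2*√23 + 3*√31.
Denominator becomes 187; numerator becomes 8*√23 + 12*√31 + 6*√713 + 279.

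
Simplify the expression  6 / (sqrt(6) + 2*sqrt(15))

Multiply numerator and denominator by -sqrt(6) + 2*sqrt(15).
Denominator becomes 54; numerator becomes -6*sqrt(6) + 12*sqrt(15).

(-sqrt(6) + 2*sqrt(15))/9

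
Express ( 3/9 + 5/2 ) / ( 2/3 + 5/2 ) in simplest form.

17/19

Numerator: 3/9 + 5/2 = 17/6
Denominator: 2/3 + 5/2 = 19/6
Divide: (17/6) · (6/19) = 17/19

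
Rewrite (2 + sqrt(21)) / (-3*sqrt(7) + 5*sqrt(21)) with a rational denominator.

(6*sqrt(7) + 21*sqrt(3) + 10*sqrt(21) + 105)/462

Multiply numerator and denominator by 3*sqrt(7) + 5*sqrt(21).
Denominator becomes 462; numerator becomes 6*sqrt(7) + 21*sqrt(3) + 10*sqrt(21) + 105.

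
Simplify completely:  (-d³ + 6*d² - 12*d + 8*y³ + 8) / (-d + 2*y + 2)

d² + 2*d*y - 4*d + 4*y² - 4*y + 4

(2*y)^3 - (d - 2)^3 = (-d + 2*y + 2)(d² + 2*d*y - 4*d + 4*y² - 4*y + 4).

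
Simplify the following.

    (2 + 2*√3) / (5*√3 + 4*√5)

Multiply numerator and denominator by -4*√5 + 5*√3.
Denominator becomes -5; numerator becomes -8*√15 - 8*√5 + 10*√3 + 30.

(-30 - 10*√3 + 8*√5 + 8*√15)/5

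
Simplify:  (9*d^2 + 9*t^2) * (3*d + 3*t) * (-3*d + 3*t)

Pair the conjugate factors: ((3*t)+(3*d))((3*t)-(3*d)) = -9*d^2 + 9*t^2, then repeat with the next factor.

-81*d^4 + 81*t^4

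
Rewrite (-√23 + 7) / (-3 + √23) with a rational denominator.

Multiply numerator and denominator by -√23 - 3.
Denominator becomes -14; numerator becomes -4*√23 + 2.

(-1 + 2*√23)/7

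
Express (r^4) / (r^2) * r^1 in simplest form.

Quotient: r^2
Multiply by r^1: add exponents.

r^3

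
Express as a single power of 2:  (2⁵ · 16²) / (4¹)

2⁵ = 2^5; 16² = 2^8; 4¹ = 2^2
Combine exponents: 2^11

2^11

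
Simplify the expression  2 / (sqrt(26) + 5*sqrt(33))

(-2*sqrt(26) + 10*sqrt(33))/799

Multiply numerator and denominator by -sqrt(26) + 5*sqrt(33).
Denominator becomes 799; numerator becomes -2*sqrt(26) + 10*sqrt(33).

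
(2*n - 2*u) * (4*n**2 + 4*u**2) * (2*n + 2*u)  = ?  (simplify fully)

16*n**4 - 16*u**4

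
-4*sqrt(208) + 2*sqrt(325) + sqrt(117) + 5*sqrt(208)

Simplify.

4*sqrt(208) = 16*sqrt(13); 2*sqrt(325) = 10*sqrt(13); sqrt(117) = 3*sqrt(13); 5*sqrt(208) = 20*sqrt(13)
Combine: (-16 + 10 + 3 + 20)·sqrt(13) = 17*sqrt(13)

17*sqrt(13)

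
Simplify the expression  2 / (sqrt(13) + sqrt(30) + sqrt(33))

(-3*sqrt(1430) + 5*sqrt(33) + 8*sqrt(30) + 25*sqrt(13))/365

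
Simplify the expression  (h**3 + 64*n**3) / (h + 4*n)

(4*n)**3 + h**3 = (h + 4*n)(h**2 - 4*h*n + 16*n**2).

h**2 - 4*h*n + 16*n**2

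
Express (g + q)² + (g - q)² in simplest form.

2*g² + 2*q²

Only the even-power cross terms survive.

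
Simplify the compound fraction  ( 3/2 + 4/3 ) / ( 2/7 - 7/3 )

-119/86

Numerator: 3/2 + 4/3 = 17/6
Denominator: 2/7 - 7/3 = -43/21
Divide: (17/6) · (-21/43) = -119/86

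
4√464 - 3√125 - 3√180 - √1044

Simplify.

-33*√5 + 10*√29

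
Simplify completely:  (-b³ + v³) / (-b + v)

b² + b*v + v²

Factor as (a-b)(a^2+ab+b^2) with a=v, b=b.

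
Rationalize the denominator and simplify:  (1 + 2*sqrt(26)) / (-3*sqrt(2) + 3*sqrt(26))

(sqrt(2) + sqrt(26) + 4*sqrt(13) + 52)/72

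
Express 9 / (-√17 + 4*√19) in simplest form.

Multiply numerator and denominator by √17 + 4*√19.
Denominator becomes 287; numerator becomes 9*√17 + 36*√19.

(9*√17 + 36*√19)/287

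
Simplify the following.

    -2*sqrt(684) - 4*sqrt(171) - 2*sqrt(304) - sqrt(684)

-38*sqrt(19)

2*sqrt(684) = 12*sqrt(19); 4*sqrt(171) = 12*sqrt(19); 2*sqrt(304) = 8*sqrt(19); sqrt(684) = 6*sqrt(19)
Combine: (-12 - 12 - 8 - 6)·sqrt(19) = -38*sqrt(19)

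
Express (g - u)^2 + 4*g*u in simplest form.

(g + u)^2

After expansion: g^2 + 2*g*u + u^2 — a perfect-square trinomial.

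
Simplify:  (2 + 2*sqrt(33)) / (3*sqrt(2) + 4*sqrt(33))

(-3*sqrt(66) - 3*sqrt(2) + 4*sqrt(33) + 132)/255

Multiply numerator and denominator by -3*sqrt(2) + 4*sqrt(33).
Denominator becomes 510; numerator becomes -6*sqrt(66) - 6*sqrt(2) + 8*sqrt(33) + 264.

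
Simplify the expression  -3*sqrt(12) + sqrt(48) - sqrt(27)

3*sqrt(12) = 6*sqrt(3); sqrt(48) = 4*sqrt(3); sqrt(27) = 3*sqrt(3)
Combine: (-6 + 4 - 3)·sqrt(3) = -5*sqrt(3)

-5*sqrt(3)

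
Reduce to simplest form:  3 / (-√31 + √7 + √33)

Group as (√7 + √33) - √31; multiply by (√7 + √33) + √31, then rationalise the remaining surd.

(-9*√31 + 5*√33 + 57*√7 + 2*√7161)/281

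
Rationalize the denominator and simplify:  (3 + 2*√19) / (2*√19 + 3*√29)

(-76 - 6*√19 + 9*√29 + 6*√551)/185

Multiply numerator and denominator by -3*√29 + 2*√19.
Denominator becomes -185; numerator becomes -6*√551 - 9*√29 + 6*√19 + 76.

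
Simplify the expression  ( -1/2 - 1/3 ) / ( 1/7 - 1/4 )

70/9

Numerator: -1/2 - 1/3 = -5/6
Denominator: 1/7 - 1/4 = -3/28
Divide: (-5/6) · (-28/3) = 70/9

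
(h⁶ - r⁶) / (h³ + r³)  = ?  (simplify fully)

h³ - r³

h⁶ - r⁶ factors as -(-h + r)*(h + r)*(h² - h*r + r²)*(h² + h*r + r²).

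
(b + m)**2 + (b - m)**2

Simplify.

Write as f(b,m) + f(b,-m) and expand.

2*b**2 + 2*m**2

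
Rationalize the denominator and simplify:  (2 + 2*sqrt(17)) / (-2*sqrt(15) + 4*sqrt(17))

Multiply numerator and denominator by 2*sqrt(15) + 4*sqrt(17).
Denominator becomes 212; numerator becomes 4*sqrt(15) + 8*sqrt(17) + 4*sqrt(255) + 136.

(sqrt(15) + 2*sqrt(17) + sqrt(255) + 34)/53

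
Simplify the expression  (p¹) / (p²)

Quotient: (p^-1)

1/p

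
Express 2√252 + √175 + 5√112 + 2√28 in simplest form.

41*√7

2√252 = 12*√7; √175 = 5*√7; 5√112 = 20*√7; 2√28 = 4*√7
Combine: (12 + 5 + 20 + 4)·√7 = 41*√7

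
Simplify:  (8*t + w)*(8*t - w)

64*t^2 - w^2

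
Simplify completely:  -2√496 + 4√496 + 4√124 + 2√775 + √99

2√496 = 8*√31; 4√496 = 16*√31; 4√124 = 8*√31; 2√775 = 10*√31; √99 = 3*√11

3*√11 + 26*√31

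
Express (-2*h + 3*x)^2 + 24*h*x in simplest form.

(2*h + 3*x)^2

After expansion: 4*h^2 + 12*h*x + 9*x^2 — a perfect-square trinomial.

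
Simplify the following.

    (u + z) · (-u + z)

-u² + z²

(z+u)(z-u) = -u² + z².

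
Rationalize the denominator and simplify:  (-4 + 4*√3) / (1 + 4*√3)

Multiply numerator and denominator by -4*√3 + 1.
Denominator becomes -47; numerator becomes -52 + 20*√3.

(-20*√3 + 52)/47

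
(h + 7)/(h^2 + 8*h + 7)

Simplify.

Factor: h^2 + 8*h + 7 = (h + 7)*(h + 1)
Cancel the common factor (h + 7).

1/(h + 1)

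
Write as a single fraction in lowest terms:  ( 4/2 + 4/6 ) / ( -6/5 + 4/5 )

-20/3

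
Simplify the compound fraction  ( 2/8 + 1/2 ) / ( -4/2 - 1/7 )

-7/20

Numerator: 2/8 + 1/2 = 3/4
Denominator: -4/2 - 1/7 = -15/7
Divide: (3/4) · (-7/15) = -7/20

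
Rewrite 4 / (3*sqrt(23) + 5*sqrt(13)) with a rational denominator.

(-6*sqrt(23) + 10*sqrt(13))/59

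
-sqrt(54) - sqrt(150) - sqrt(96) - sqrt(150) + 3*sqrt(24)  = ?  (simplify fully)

-11*sqrt(6)

sqrt(54) = 3*sqrt(6); sqrt(150) = 5*sqrt(6); sqrt(96) = 4*sqrt(6); sqrt(150) = 5*sqrt(6); 3*sqrt(24) = 6*sqrt(6)
Combine: (-3 - 5 - 4 - 5 + 6)·sqrt(6) = -11*sqrt(6)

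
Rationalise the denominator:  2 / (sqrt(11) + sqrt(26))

(-2*sqrt(11) + 2*sqrt(26))/15

Multiply numerator and denominator by -sqrt(11) + sqrt(26).
Denominator becomes 15; numerator becomes -2*sqrt(11) + 2*sqrt(26).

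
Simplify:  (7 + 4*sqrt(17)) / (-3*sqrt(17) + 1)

Multiply numerator and denominator by 1 + 3*sqrt(17).
Denominator becomes -152; numerator becomes 25*sqrt(17) + 211.

(-211 - 25*sqrt(17))/152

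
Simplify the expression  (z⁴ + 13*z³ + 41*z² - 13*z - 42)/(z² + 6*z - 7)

Factor: z⁴ + 13*z³ + 41*z² - 13*z - 42 = (z + 6)·(z - 1)·(z + 1)·(z + 7);  z² + 6*z - 7 = (z + 7)·(z - 1)
Cancel the common factors (z - 1), (z + 7).

z² + 7*z + 6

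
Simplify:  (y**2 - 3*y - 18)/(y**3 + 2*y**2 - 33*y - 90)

Factor: y**2 - 3*y - 18 = (y - 6)*(y + 3);  y**3 + 2*y**2 - 33*y - 90 = (y + 5)*(y + 3)*(y - 6)
Cancel the common factors (y - 6), (y + 3).

1/(y + 5)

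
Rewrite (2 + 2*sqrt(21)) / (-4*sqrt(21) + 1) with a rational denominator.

Multiply numerator and denominator by 1 + 4*sqrt(21).
Denominator becomes -335; numerator becomes 10*sqrt(21) + 170.

(-34 - 2*sqrt(21))/67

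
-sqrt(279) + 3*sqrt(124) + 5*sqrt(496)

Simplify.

23*sqrt(31)

sqrt(279) = 3*sqrt(31); 3*sqrt(124) = 6*sqrt(31); 5*sqrt(496) = 20*sqrt(31)
Combine: (-3 + 6 + 20)·sqrt(31) = 23*sqrt(31)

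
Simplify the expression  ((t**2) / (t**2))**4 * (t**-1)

1/t

Inside the bracket: 1
Raise to the power 4: 1
Multiply by (t**-1): add exponents.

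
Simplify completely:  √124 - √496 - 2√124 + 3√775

9*√31

√124 = 2*√31; √496 = 4*√31; 2√124 = 4*√31; 3√775 = 15*√31
Combine: (2 - 4 - 4 + 15)·√31 = 9*√31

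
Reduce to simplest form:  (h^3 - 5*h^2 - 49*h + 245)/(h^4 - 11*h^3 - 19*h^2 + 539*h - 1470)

Factor: h^3 - 5*h^2 - 49*h + 245 = (h - 5)*(h - 7)*(h + 7);  h^4 - 11*h^3 - 19*h^2 + 539*h - 1470 = (h + 7)*(h - 7)*(h - 5)*(h - 6)
Cancel the common factors (h - 5), (h + 7), (h - 7).

1/(h - 6)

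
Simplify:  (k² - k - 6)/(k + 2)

k - 3

Factor: k² - k - 6 = (k + 2)·(k - 3)
Cancel the common factor (k + 2).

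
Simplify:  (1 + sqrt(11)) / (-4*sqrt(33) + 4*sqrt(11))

Multiply numerator and denominator by 4*sqrt(11) + 4*sqrt(33).
Denominator becomes -352; numerator becomes 4*sqrt(11) + 4*sqrt(33) + 44 + 44*sqrt(3).

(-11*sqrt(3) - 11 - sqrt(33) - sqrt(11))/88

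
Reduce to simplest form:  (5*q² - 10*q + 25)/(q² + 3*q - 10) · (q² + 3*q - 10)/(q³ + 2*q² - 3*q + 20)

5/(q + 4)

Factor: 5*q² - 10*q + 25 = 5·(q² - 2*q + 5);  q² + 3*q - 10 = (q - 2)·(q + 5);  q² + 3*q - 10 = (q + 5)·(q - 2);  q³ + 2*q² - 3*q + 20 = (q² - 2*q + 5)·(q + 4)
Cancel the common factors (q² - 2*q + 5), (q - 2), (q + 5).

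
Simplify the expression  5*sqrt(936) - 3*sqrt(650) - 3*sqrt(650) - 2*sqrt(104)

-4*sqrt(26)

5*sqrt(936) = 30*sqrt(26); 3*sqrt(650) = 15*sqrt(26); 3*sqrt(650) = 15*sqrt(26); 2*sqrt(104) = 4*sqrt(26)
Combine: (30 - 15 - 15 - 4)·sqrt(26) = -4*sqrt(26)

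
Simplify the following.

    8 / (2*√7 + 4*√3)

(-4*√7 + 8*√3)/5

Multiply numerator and denominator by -2*√7 + 4*√3.
Denominator becomes 20; numerator becomes -16*√7 + 32*√3.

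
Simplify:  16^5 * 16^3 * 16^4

2^48

16^5 = 2^20; 16^3 = 2^12; 16^4 = 2^16
Combine exponents: 2^48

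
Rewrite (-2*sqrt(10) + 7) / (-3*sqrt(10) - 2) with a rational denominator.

Multiply numerator and denominator by -2 + 3*sqrt(10).
Denominator becomes -86; numerator becomes -74 + 25*sqrt(10).

(-25*sqrt(10) + 74)/86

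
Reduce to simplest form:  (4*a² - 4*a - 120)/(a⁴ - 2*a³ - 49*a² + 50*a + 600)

4/(a² - a - 20)

Factor: 4*a² - 4*a - 120 = 4·(a - 6)·(a + 5);  a⁴ - 2*a³ - 49*a² + 50*a + 600 = (a - 6)·(a + 4)·(a + 5)·(a - 5)
Cancel the common factors (a + 5), (a - 6).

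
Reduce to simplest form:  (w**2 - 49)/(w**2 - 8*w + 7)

Factor: w**2 - 49 = (w - 7)*(w + 7);  w**2 - 8*w + 7 = (w - 1)*(w - 7)
Cancel the common factor (w - 7).

(w + 7)/(w - 1)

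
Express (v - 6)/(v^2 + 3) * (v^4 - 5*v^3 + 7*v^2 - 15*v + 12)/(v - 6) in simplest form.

v^2 - 5*v + 4

Factor: v^4 - 5*v^3 + 7*v^2 - 15*v + 12 = (v - 4)*(v - 1)*(v^2 + 3)
Cancel the common factors (v^2 + 3), (v - 6).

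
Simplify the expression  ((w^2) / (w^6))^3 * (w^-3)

w^(-15)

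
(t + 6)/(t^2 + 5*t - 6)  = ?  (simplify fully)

1/(t - 1)

Factor: t^2 + 5*t - 6 = (t + 6)*(t - 1)
Cancel the common factor (t + 6).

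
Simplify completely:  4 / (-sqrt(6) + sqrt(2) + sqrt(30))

Group as (sqrt(2) + sqrt(30)) - sqrt(6); multiply by (sqrt(2) + sqrt(30)) + sqrt(6), then rationalise the remaining surd.

(-34*sqrt(2) - 12*sqrt(10) + 26*sqrt(6) + 22*sqrt(30))/109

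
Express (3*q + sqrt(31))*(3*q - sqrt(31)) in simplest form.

Difference of squares with P = 3*q, Q = sqrt(31).

9*q**2 - 31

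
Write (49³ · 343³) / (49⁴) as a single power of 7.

49³ = 7^6; 343³ = 7^9; 49⁴ = 7^8
Combine exponents: 7^7

7^7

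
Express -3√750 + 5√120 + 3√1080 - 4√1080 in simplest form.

3√750 = 15*√30; 5√120 = 10*√30; 3√1080 = 18*√30; 4√1080 = 24*√30
Combine: (-15 + 10 + 18 - 24)·√30 = -11*√30

-11*√30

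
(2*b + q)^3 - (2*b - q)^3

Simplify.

Only the odd-power cross terms survive.

2*q*(12*b^2 + q^2)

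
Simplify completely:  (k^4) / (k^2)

Quotient: k^2

k^2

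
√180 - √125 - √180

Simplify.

-5*√5

√180 = 6*√5; √125 = 5*√5; √180 = 6*√5
Combine: (6 - 5 - 6)·√5 = -5*√5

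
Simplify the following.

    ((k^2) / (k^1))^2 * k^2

k^4

Inside the bracket: k^1
Raise to the power 2: k^2
Multiply by k^2: add exponents.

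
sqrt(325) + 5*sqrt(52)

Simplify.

sqrt(325) = 5*sqrt(13); 5*sqrt(52) = 10*sqrt(13)
Combine: (5 + 10)·sqrt(13) = 15*sqrt(13)

15*sqrt(13)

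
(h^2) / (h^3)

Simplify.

1/h

Quotient: (h^-1)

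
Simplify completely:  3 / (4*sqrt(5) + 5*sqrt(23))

(-4*sqrt(5) + 5*sqrt(23))/165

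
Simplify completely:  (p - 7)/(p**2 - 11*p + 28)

Factor: p**2 - 11*p + 28 = (p - 4)*(p - 7)
Cancel the common factor (p - 7).

1/(p - 4)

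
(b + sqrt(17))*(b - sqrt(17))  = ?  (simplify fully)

b^2 - 17

Difference of squares with P = b, Q = sqrt(17).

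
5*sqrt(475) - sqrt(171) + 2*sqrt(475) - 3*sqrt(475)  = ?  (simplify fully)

17*sqrt(19)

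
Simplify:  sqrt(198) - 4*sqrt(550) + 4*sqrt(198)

-5*sqrt(22)

sqrt(198) = 3*sqrt(22); 4*sqrt(550) = 20*sqrt(22); 4*sqrt(198) = 12*sqrt(22)
Combine: (3 - 20 + 12)·sqrt(22) = -5*sqrt(22)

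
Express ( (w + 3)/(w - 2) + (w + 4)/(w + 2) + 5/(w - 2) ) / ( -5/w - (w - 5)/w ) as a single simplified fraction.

(-2*w² - 12*w - 8)/(w² - 4)

Numerator: (w + 3)/(w - 2) + (w + 4)/(w + 2) + 5/(w - 2) = (2*w² + 12*w + 8)/(w² - 4)
Denominator: -5/w - (w - 5)/w = -1
Divide: ((2*w² + 12*w + 8)/(w² - 4)) · (-1) = (-2*w² - 12*w - 8)/(w² - 4)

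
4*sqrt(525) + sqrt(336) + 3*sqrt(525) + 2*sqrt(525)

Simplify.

49*sqrt(21)

4*sqrt(525) = 20*sqrt(21); sqrt(336) = 4*sqrt(21); 3*sqrt(525) = 15*sqrt(21); 2*sqrt(525) = 10*sqrt(21)
Combine: (20 + 4 + 15 + 10)·sqrt(21) = 49*sqrt(21)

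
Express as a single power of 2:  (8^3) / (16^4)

2^(-7)

8^3 = 2^9; 16^4 = 2^16
Combine exponents: 2^(-7)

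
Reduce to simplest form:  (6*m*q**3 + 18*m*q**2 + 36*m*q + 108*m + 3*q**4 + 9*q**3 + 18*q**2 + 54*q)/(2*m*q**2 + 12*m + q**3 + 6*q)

Factor: 6*m*q**3 + 18*m*q**2 + 36*m*q + 108*m + 3*q**4 + 9*q**3 + 18*q**2 + 54*q = 3*(q + 3)*(2*m + q)*(q**2 + 6);  2*m*q**2 + 12*m + q**3 + 6*q = (2*m + q)*(q**2 + 6)
Cancel the common factors (q**2 + 6), (2*m + q).

3*q + 9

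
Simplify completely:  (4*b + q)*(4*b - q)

Product of conjugates: (P+Q)(P-Q) = P**2 - Q**2.

16*b**2 - q**2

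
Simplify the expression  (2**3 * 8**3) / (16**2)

2**4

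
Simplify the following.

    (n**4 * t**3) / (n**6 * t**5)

Quotient: (n**-2) * (t**-2)

1/(n**2*t**2)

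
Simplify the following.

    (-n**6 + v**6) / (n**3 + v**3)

-n**3 + v**3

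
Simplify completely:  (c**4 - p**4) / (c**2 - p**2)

c**2 + p**2

Factor c**4 - p**4 and cancel (c**2 - p**2).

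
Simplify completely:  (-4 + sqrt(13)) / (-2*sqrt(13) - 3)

(-38 + 11*sqrt(13))/43

Multiply numerator and denominator by -3 + 2*sqrt(13).
Denominator becomes -43; numerator becomes -11*sqrt(13) + 38.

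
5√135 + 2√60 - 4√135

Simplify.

5√135 = 15*√15; 2√60 = 4*√15; 4√135 = 12*√15
Combine: (15 + 4 - 12)·√15 = 7*√15

7*√15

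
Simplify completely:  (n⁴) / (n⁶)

Quotient: (n^-2)

n^(-2)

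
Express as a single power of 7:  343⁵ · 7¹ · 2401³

343⁵ = 7^15; 7¹ = 7^1; 2401³ = 7^12
Combine exponents: 7^28

7^28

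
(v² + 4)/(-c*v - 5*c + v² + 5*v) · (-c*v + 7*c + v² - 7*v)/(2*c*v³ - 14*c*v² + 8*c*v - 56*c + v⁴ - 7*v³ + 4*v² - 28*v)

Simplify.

Factor: -c*v - 5*c + v² + 5*v = (-c + v)·(v + 5);  -c*v + 7*c + v² - 7*v = (v - 7)·(-c + v);  2*c*v³ - 14*c*v² + 8*c*v - 56*c + v⁴ - 7*v³ + 4*v² - 28*v = (v² + 4)·(2*c + v)·(v - 7)
Cancel the common factors (v² + 4), (v - 7), (-c + v).

1/(2*c*v + 10*c + v² + 5*v)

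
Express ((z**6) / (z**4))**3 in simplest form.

z**6

Inside the bracket: z**2
Raise to the power 3: z**6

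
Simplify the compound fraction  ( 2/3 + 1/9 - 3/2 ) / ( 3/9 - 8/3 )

13/42

Numerator: 2/3 + 1/9 - 3/2 = -13/18
Denominator: 3/9 - 8/3 = -7/3
Divide: (-13/18) · (-3/7) = 13/42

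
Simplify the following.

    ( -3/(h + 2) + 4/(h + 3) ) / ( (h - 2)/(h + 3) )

(h - 1)/(h^2 - 4)

Numerator: -3/(h + 2) + 4/(h + 3) = (h - 1)/(h^2 + 5*h + 6)
Denominator: (h - 2)/(h + 3) = (h - 2)/(h + 3)
Divide: ((h - 1)/(h^2 + 5*h + 6)) · ((h + 3)/(h - 2)) = (h - 1)/(h^2 - 4)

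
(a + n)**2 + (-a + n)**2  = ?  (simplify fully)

2*a**2 + 2*n**2

Write as f(n,a) + f(n,-a) and expand.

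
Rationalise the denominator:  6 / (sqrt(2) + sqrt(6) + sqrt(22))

Group as (sqrt(6) + sqrt(22)) + sqrt(2); multiply by (sqrt(6) + sqrt(22)) - sqrt(2), then rationalise the remaining surd.

(-27*sqrt(6) - 39*sqrt(2) + 6*sqrt(66) + 21*sqrt(22))/37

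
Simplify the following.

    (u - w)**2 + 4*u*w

Expanding gives u**2 + 2*u*w + w**2, a perfect square.

(u + w)**2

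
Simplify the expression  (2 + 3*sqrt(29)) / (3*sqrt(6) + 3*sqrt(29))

(-3*sqrt(174) - 2*sqrt(6) + 2*sqrt(29) + 87)/69

Multiply numerator and denominator by -3*sqrt(6) + 3*sqrt(29).
Denominator becomes 207; numerator becomes -9*sqrt(174) - 6*sqrt(6) + 6*sqrt(29) + 261.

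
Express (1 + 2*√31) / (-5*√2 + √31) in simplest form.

Multiply numerator and denominator by √31 + 5*√2.
Denominator becomes -19; numerator becomes √31 + 5*√2 + 62 + 10*√62.

(-10*√62 - 62 - 5*√2 - √31)/19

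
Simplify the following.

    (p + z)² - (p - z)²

4*p*z

Only the odd-power cross terms survive.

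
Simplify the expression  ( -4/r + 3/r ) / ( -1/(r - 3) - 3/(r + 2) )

(r^2 - r - 6)/(4*r^2 - 7*r)

Numerator: -4/r + 3/r = -1/r
Denominator: -1/(r - 3) - 3/(r + 2) = (-4*r + 7)/(r^2 - r - 6)
Divide: (-1/r) · ((r^2 - r - 6)/(-4*r + 7)) = (r^2 - r - 6)/(4*r^2 - 7*r)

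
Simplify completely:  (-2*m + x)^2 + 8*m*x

(2*m + x)^2

Expand the square and combine the 8*m*x term.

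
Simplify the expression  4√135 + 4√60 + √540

26*√15

4√135 = 12*√15; 4√60 = 8*√15; √540 = 6*√15
Combine: (12 + 8 + 6)·√15 = 26*√15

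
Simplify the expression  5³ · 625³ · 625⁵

5³ = 5^3; 625³ = 5^12; 625⁵ = 5^20
Combine exponents: 5^35

5^35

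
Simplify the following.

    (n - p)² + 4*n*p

(n + p)²

Expand the square and combine the 4*n*p term.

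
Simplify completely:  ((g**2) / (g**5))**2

g**(-6)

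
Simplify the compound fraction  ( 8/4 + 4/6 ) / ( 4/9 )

Numerator: 8/4 + 4/6 = 8/3
Denominator: 4/9 = 4/9
Divide: (8/3) · (9/4) = 6

6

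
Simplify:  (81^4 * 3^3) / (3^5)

81^4 = 3^16; 3^3 = 3^3; 3^5 = 3^5
Combine exponents: 3^14

3^14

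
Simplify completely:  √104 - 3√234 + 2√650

3*√26

√104 = 2*√26; 3√234 = 9*√26; 2√650 = 10*√26
Combine: (2 - 9 + 10)·√26 = 3*√26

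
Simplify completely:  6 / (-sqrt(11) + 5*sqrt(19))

(3*sqrt(11) + 15*sqrt(19))/232

Multiply numerator and denominator by sqrt(11) + 5*sqrt(19).
Denominator becomes 464; numerator becomes 6*sqrt(11) + 30*sqrt(19).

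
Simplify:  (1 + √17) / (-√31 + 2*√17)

Multiply numerator and denominator by √31 + 2*√17.
Denominator becomes 37; numerator becomes √31 + 2*√17 + √527 + 34.

(√31 + 2*√17 + √527 + 34)/37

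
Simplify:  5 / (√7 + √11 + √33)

Group as (√7 + √11) + √33; multiply by (√7 + √11) - √33, then rationalise the remaining surd.

(-110*√21 - 75*√33 + 145*√11 + 185*√7)/83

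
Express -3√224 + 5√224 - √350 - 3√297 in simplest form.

-9*√33 + 3*√14

3√224 = 12*√14; 5√224 = 20*√14; √350 = 5*√14; 3√297 = 9*√33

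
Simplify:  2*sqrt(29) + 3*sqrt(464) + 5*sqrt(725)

2*sqrt(29) = 2*sqrt(29); 3*sqrt(464) = 12*sqrt(29); 5*sqrt(725) = 25*sqrt(29)
Combine: (2 + 12 + 25)·sqrt(29) = 39*sqrt(29)

39*sqrt(29)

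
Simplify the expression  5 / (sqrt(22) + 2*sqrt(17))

Multiply numerator and denominator by -2*sqrt(17) + sqrt(22).
Denominator becomes -46; numerator becomes -10*sqrt(17) + 5*sqrt(22).

(-5*sqrt(22) + 10*sqrt(17))/46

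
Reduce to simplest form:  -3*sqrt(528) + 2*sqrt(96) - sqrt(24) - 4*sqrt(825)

-32*sqrt(33) + 6*sqrt(6)

3*sqrt(528) = 12*sqrt(33); 2*sqrt(96) = 8*sqrt(6); sqrt(24) = 2*sqrt(6); 4*sqrt(825) = 20*sqrt(33)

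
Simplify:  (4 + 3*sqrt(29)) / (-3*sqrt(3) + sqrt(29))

Multiply numerator and denominator by 3*sqrt(3) + sqrt(29).
Denominator becomes 2; numerator becomes 12*sqrt(3) + 4*sqrt(29) + 9*sqrt(87) + 87.

(12*sqrt(3) + 4*sqrt(29) + 9*sqrt(87) + 87)/2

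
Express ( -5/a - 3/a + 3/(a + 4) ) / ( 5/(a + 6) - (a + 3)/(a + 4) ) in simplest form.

(5*a**2 + 62*a + 192)/(a**3 + 4*a**2 - 2*a)

Numerator: -5/a - 3/a + 3/(a + 4) = (-5*a - 32)/(a**2 + 4*a)
Denominator: 5/(a + 6) - (a + 3)/(a + 4) = (-a**2 - 4*a + 2)/(a**2 + 10*a + 24)
Divide: ((-5*a - 32)/(a**2 + 4*a)) · ((a**2 + 10*a + 24)/(-a**2 - 4*a + 2)) = (5*a**2 + 62*a + 192)/(a**3 + 4*a**2 - 2*a)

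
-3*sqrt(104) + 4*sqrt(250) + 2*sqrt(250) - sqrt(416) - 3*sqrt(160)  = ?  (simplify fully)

-10*sqrt(26) + 18*sqrt(10)

3*sqrt(104) = 6*sqrt(26); 4*sqrt(250) = 20*sqrt(10); 2*sqrt(250) = 10*sqrt(10); sqrt(416) = 4*sqrt(26); 3*sqrt(160) = 12*sqrt(10)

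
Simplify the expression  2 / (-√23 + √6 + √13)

(2*√23 + 8*√13 + 15*√6 + √1794)/74

Group as (√6 + √13) - √23; multiply by (√6 + √13) + √23, then rationalise the remaining surd.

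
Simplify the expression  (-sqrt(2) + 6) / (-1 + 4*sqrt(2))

(-2 + 23*sqrt(2))/31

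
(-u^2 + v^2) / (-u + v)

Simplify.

u + v

-u^2 + v^2 factors as -(u - v)*(u + v).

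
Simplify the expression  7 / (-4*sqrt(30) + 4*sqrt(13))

Multiply numerator and denominator by 4*sqrt(13) + 4*sqrt(30).
Denominator becomes -272; numerator becomes 28*sqrt(13) + 28*sqrt(30).

(-7*sqrt(30) - 7*sqrt(13))/68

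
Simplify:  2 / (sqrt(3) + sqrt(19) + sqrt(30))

(-3*sqrt(190) - 4*sqrt(30) + 7*sqrt(19) + 23*sqrt(3))/41

Group as (sqrt(3) + sqrt(30)) + sqrt(19); multiply by (sqrt(3) + sqrt(30)) - sqrt(19), then rationalise the remaining surd.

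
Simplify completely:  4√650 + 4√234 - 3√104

4√650 = 20*√26; 4√234 = 12*√26; 3√104 = 6*√26
Combine: (20 + 12 - 6)·√26 = 26*√26

26*√26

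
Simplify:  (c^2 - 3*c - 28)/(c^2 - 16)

(c - 7)/(c - 4)

Factor: c^2 - 3*c - 28 = (c + 4)*(c - 7);  c^2 - 16 = (c - 4)*(c + 4)
Cancel the common factor (c + 4).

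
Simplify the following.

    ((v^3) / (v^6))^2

v^(-6)

Inside the bracket: (v^-3)
Raise to the power 2: (v^-6)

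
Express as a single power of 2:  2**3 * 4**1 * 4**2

2**9

2**3 = 2**3; 4**1 = 2**2; 4**2 = 2**4
Combine exponents: 2**9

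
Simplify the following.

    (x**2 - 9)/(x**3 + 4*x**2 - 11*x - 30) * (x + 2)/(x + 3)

1/(x + 5)

Factor: x**2 - 9 = (x + 3)*(x - 3);  x**3 + 4*x**2 - 11*x - 30 = (x + 2)*(x - 3)*(x + 5)
Cancel the common factors (x + 2), (x + 3), (x - 3).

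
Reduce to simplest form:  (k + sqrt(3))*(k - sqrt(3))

Product of conjugates: (P+Q)(P-Q) = P**2 - Q**2.

k**2 - 3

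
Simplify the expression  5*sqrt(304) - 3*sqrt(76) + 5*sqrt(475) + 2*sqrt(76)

5*sqrt(304) = 20*sqrt(19); 3*sqrt(76) = 6*sqrt(19); 5*sqrt(475) = 25*sqrt(19); 2*sqrt(76) = 4*sqrt(19)
Combine: (20 - 6 + 25 + 4)·sqrt(19) = 43*sqrt(19)

43*sqrt(19)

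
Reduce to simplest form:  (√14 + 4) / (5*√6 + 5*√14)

(-2*√6 - √21 + 7 + 2*√14)/20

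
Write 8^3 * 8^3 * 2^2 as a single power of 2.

2^20

8^3 = 2^9; 8^3 = 2^9; 2^2 = 2^2
Combine exponents: 2^20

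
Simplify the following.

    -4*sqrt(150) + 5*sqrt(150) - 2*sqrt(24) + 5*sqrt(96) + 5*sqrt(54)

36*sqrt(6)

4*sqrt(150) = 20*sqrt(6); 5*sqrt(150) = 25*sqrt(6); 2*sqrt(24) = 4*sqrt(6); 5*sqrt(96) = 20*sqrt(6); 5*sqrt(54) = 15*sqrt(6)
Combine: (-20 + 25 - 4 + 20 + 15)·sqrt(6) = 36*sqrt(6)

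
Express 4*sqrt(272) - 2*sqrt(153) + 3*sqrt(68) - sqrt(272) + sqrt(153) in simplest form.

4*sqrt(272) = 16*sqrt(17); 2*sqrt(153) = 6*sqrt(17); 3*sqrt(68) = 6*sqrt(17); sqrt(272) = 4*sqrt(17); sqrt(153) = 3*sqrt(17)
Combine: (16 - 6 + 6 - 4 + 3)·sqrt(17) = 15*sqrt(17)

15*sqrt(17)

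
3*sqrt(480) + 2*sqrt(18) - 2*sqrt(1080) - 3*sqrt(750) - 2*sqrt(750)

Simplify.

3*sqrt(480) = 12*sqrt(30); 2*sqrt(18) = 6*sqrt(2); 2*sqrt(1080) = 12*sqrt(30); 3*sqrt(750) = 15*sqrt(30); 2*sqrt(750) = 10*sqrt(30)

-25*sqrt(30) + 6*sqrt(2)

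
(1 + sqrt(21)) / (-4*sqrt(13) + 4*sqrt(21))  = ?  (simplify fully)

(sqrt(13) + sqrt(21) + sqrt(273) + 21)/32

Multiply numerator and denominator by 4*sqrt(13) + 4*sqrt(21).
Denominator becomes 128; numerator becomes 4*sqrt(13) + 4*sqrt(21) + 4*sqrt(273) + 84.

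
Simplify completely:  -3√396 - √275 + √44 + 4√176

-5*√11

3√396 = 18*√11; √275 = 5*√11; √44 = 2*√11; 4√176 = 16*√11
Combine: (-18 - 5 + 2 + 16)·√11 = -5*√11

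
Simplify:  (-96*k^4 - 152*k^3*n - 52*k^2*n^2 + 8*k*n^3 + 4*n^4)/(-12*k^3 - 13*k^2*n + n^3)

8*k + 4*n

Factor: -96*k^4 - 152*k^3*n - 52*k^2*n^2 + 8*k*n^3 + 4*n^4 = 4*(-4*k + n)*(2*k + n)*(3*k + n)*(k + n);  -12*k^3 - 13*k^2*n + n^3 = (3*k + n)*(-4*k + n)*(k + n)
Cancel the common factors (-4*k + n), (3*k + n), (k + n).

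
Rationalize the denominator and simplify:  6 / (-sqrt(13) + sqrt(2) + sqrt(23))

(-18*sqrt(13) - 12*sqrt(23) + 51*sqrt(2) + 3*sqrt(598))/10

Group as (sqrt(2) + sqrt(23)) - sqrt(13); multiply by (sqrt(2) + sqrt(23)) + sqrt(13), then rationalise the remaining surd.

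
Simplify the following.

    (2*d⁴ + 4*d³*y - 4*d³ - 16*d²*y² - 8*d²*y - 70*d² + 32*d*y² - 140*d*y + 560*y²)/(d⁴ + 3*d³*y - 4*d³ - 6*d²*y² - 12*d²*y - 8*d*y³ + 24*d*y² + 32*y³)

(2*d² - 4*d - 70)/(d² + d*y - 4*d - 4*y)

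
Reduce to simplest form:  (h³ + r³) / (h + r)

h² - h*r + r²

Factor as (a+b)(a^2-ab+b^2) with a=h, b=r.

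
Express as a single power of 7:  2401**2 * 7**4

7**12

2401**2 = 7**8; 7**4 = 7**4
Combine exponents: 7**12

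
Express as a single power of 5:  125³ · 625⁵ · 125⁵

5^44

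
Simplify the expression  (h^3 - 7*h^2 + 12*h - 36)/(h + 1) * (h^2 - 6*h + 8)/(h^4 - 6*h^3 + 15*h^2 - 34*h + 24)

(h^2 - 8*h + 12)/(h^2 - 1)

Factor: h^3 - 7*h^2 + 12*h - 36 = (h^2 - h + 6)*(h - 6);  h^2 - 6*h + 8 = (h - 2)*(h - 4);  h^4 - 6*h^3 + 15*h^2 - 34*h + 24 = (h - 4)*(h^2 - h + 6)*(h - 1)
Cancel the common factors (h^2 - h + 6), (h - 4).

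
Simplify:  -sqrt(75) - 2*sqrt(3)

sqrt(75) = 5*sqrt(3); 2*sqrt(3) = 2*sqrt(3)
Combine: (-5 - 2)·sqrt(3) = -7*sqrt(3)

-7*sqrt(3)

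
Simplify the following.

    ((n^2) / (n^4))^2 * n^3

1/n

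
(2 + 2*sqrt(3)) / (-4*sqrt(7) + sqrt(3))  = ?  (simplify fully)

Multiply numerator and denominator by sqrt(3) + 4*sqrt(7).
Denominator becomes -109; numerator becomes 2*sqrt(3) + 6 + 8*sqrt(7) + 8*sqrt(21).

(-8*sqrt(21) - 8*sqrt(7) - 6 - 2*sqrt(3))/109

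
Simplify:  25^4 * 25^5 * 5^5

25^4 = 5^8; 25^5 = 5^10; 5^5 = 5^5
Combine exponents: 5^23

5^23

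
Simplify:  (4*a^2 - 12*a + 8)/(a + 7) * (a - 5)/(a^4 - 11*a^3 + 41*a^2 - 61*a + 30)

Factor: 4*a^2 - 12*a + 8 = 4*(a - 2)*(a - 1);  a^4 - 11*a^3 + 41*a^2 - 61*a + 30 = (a - 2)*(a - 5)*(a - 3)*(a - 1)
Cancel the common factors (a - 2), (a - 1), (a - 5).

4/(a^2 + 4*a - 21)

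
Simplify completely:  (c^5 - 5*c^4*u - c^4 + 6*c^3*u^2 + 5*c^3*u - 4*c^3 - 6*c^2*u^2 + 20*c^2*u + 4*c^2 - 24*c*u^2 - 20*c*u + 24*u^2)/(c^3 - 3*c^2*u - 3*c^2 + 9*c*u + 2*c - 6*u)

Factor: c^5 - 5*c^4*u - c^4 + 6*c^3*u^2 + 5*c^3*u - 4*c^3 - 6*c^2*u^2 + 20*c^2*u + 4*c^2 - 24*c*u^2 - 20*c*u + 24*u^2 = (c - 3*u)*(c - 1)*(c - 2*u)*(c - 2)*(c + 2);  c^3 - 3*c^2*u - 3*c^2 + 9*c*u + 2*c - 6*u = (c - 3*u)*(c - 1)*(c - 2)
Cancel the common factors (c - 3*u), (c - 1), (c - 2).

c^2 - 2*c*u + 2*c - 4*u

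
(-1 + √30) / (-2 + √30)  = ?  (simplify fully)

Multiply numerator and denominator by -√30 - 2.
Denominator becomes -26; numerator becomes -28 - √30.

(√30 + 28)/26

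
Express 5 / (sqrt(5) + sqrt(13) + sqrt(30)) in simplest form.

Group as (sqrt(13) + sqrt(30)) + sqrt(5); multiply by (sqrt(13) + sqrt(30)) - sqrt(5), then rationalise the remaining surd.

(-25*sqrt(78) - 30*sqrt(30) + 55*sqrt(13) + 95*sqrt(5))/58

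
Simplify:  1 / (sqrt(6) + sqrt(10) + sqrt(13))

Group as (sqrt(6) + sqrt(10)) + sqrt(13); multiply by (sqrt(6) + sqrt(10)) - sqrt(13), then rationalise the remaining surd.

(-4*sqrt(195) + 3*sqrt(13) + 9*sqrt(10) + 17*sqrt(6))/231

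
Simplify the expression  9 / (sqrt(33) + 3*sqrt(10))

(-3*sqrt(33) + 9*sqrt(10))/19

Multiply numerator and denominator by -sqrt(33) + 3*sqrt(10).
Denominator becomes 57; numerator becomes -9*sqrt(33) + 27*sqrt(10).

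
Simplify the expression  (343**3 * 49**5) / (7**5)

343**3 = 7**9; 49**5 = 7**10; 7**5 = 7**5
Combine exponents: 7**14

7**14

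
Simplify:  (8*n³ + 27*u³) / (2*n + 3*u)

Factor as (a+b)(a^2-ab+b^2) with a=(3*u), b=(2*n).

4*n² - 6*n*u + 9*u²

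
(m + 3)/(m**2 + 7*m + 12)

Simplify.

1/(m + 4)

Factor: m**2 + 7*m + 12 = (m + 4)*(m + 3)
Cancel the common factor (m + 3).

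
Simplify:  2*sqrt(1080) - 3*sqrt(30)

9*sqrt(30)

2*sqrt(1080) = 12*sqrt(30); 3*sqrt(30) = 3*sqrt(30)
Combine: (12 - 3)·sqrt(30) = 9*sqrt(30)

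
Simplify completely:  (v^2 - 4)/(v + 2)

Factor: v^2 - 4 = (v + 2)*(v - 2)
Cancel the common factor (v + 2).

v - 2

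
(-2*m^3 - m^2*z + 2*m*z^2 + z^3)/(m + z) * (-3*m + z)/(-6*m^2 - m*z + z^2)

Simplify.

-m + z

Factor: -2*m^3 - m^2*z + 2*m*z^2 + z^3 = (m + z)*(2*m + z)*(-m + z);  -6*m^2 - m*z + z^2 = (2*m + z)*(-3*m + z)
Cancel the common factors (m + z), (-3*m + z), (2*m + z).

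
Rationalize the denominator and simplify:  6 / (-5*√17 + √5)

(-5*√17 - √5)/70

Multiply numerator and denominator by √5 + 5*√17.
Denominator becomes -420; numerator becomes 6*√5 + 30*√17.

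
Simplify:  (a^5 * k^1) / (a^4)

Quotient: a^1 * k^1

a*k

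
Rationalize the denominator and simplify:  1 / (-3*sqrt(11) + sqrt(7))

(-3*sqrt(11) - sqrt(7))/92

Multiply numerator and denominator by sqrt(7) + 3*sqrt(11).
Denominator becomes -92; numerator becomes sqrt(7) + 3*sqrt(11).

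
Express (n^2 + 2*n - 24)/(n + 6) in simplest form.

Factor: n^2 + 2*n - 24 = (n + 6)*(n - 4)
Cancel the common factor (n + 6).

n - 4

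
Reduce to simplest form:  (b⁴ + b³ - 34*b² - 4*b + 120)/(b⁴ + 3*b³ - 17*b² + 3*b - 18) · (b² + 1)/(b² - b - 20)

(b² - 4)/(b² + b - 12)

Factor: b⁴ + b³ - 34*b² - 4*b + 120 = (b + 6)·(b - 2)·(b - 5)·(b + 2);  b⁴ + 3*b³ - 17*b² + 3*b - 18 = (b + 6)·(b - 3)·(b² + 1);  b² - b - 20 = (b - 5)·(b + 4)
Cancel the common factors (b² + 1), (b - 5), (b + 6).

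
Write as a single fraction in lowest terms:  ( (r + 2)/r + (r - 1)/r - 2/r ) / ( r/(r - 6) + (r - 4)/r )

Numerator: (r + 2)/r + (r - 1)/r - 2/r = (2*r - 1)/r
Denominator: r/(r - 6) + (r - 4)/r = (2*r**2 - 10*r + 24)/(r**2 - 6*r)
Divide: ((2*r - 1)/r) · ((r**2 - 6*r)/(2*r**2 - 10*r + 24)) = (2*r**2 - 13*r + 6)/(2*r**2 - 10*r + 24)

(2*r**2 - 13*r + 6)/(2*r**2 - 10*r + 24)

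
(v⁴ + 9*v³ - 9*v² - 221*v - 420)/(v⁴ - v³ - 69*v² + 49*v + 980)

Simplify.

(v + 3)/(v - 7)

Factor: v⁴ + 9*v³ - 9*v² - 221*v - 420 = (v + 4)·(v + 3)·(v + 7)·(v - 5);  v⁴ - v³ - 69*v² + 49*v + 980 = (v - 7)·(v + 7)·(v - 5)·(v + 4)
Cancel the common factors (v + 4), (v - 5), (v + 7).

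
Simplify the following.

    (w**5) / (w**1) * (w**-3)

Quotient: w**4
Multiply by (w**-3): add exponents.

w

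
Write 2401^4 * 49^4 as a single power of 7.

2401^4 = 7^16; 49^4 = 7^8
Combine exponents: 7^24

7^24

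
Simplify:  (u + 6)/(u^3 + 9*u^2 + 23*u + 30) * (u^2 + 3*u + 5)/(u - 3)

1/(u - 3)

Factor: u^3 + 9*u^2 + 23*u + 30 = (u^2 + 3*u + 5)*(u + 6)
Cancel the common factors (u^2 + 3*u + 5), (u + 6).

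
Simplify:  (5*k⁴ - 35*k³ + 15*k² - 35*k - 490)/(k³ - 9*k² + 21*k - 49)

5*k + 10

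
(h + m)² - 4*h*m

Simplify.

(h - m)²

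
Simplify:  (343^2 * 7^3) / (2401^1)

343^2 = 7^6; 7^3 = 7^3; 2401^1 = 7^4
Combine exponents: 7^5

7^5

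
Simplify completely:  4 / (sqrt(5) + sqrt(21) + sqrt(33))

(-24*sqrt(385) - 28*sqrt(33) + 68*sqrt(21) + 196*sqrt(5))/371

Group as (sqrt(5) + sqrt(33)) + sqrt(21); multiply by (sqrt(5) + sqrt(33)) - sqrt(21), then rationalise the remaining surd.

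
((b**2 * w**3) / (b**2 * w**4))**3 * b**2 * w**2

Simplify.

Inside the bracket: (w**-1)
Raise to the power 3: (w**-3)
Multiply by b**2 * w**2: add exponents.

b**2/w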